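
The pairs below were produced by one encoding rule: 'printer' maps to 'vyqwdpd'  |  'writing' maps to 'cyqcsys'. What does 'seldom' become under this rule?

In printer: p→v is +6, r→y is +7, i→q is +8, n→w is +9 — the shift increases by 1 each position. Each letter shifts forward by (position + 6), i.e. 6, 7, 8, … — the shift grows by one for each successive letter.
For seldom: s+6=y, e+7=l, l+8=t, d+9=m, o+10=y, m+11=x.

yltmyx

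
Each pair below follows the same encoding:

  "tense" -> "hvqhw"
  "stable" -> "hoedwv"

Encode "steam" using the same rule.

The output letters match the input read backwards, each shifted +3: tense reversed is esnet. The word is reversed, then every letter is shifted forward by 3.
For steam: reverse → maets; then shift: m+3=p, a+3=d, e+3=h, t+3=w, s+3=v.

pdhwv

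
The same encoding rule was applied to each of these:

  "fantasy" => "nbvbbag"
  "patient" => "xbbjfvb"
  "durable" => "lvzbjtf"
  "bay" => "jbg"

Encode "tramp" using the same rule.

bzbux

The shift depends on letter class: consonant f→n is +8, but vowel a→b is +1. Two shifts are in play — +1 for a/e/i/o/u, +8 for every other letter.
On tramp: t(cons)+8=b, r(cons)+8=z, a(vowel)+1=b, m(cons)+8=u, p(cons)+8=x.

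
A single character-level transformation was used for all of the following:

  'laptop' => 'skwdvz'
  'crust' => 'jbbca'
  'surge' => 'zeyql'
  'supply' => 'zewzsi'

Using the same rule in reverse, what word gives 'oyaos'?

It's a Vigenère-style cipher with numeric key [7,10]: position i shifts by key[i mod 2].
Decoding oyaos: o−7=h, y−10=o, a−7=t, o−10=e, s−7=l.

hotel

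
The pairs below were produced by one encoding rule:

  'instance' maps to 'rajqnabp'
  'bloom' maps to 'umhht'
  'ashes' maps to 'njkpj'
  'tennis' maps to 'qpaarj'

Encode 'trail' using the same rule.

i(8)→r(17) and n(13)→a(0) fit y≡7x+13 (mod 26); the inverse of 7 mod 26 is 15. This is an affine cipher: with a=0,…,z=25, each position x becomes (7x+13) mod 26.
On trail: t(19)→7·19+13≡16=q; r(17)→7·17+13≡2=c; a(0)→7·0+13≡13=n; i(8)→7·8+13≡17=r; l(11)→7·11+13≡12=m (all mod 26).

qcnrm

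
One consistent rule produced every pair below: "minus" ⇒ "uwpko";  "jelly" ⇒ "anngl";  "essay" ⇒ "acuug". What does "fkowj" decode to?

humid

The output letters match the input read backwards, each shifted +2: minus reversed is sunim. Read the word backwards and shift each letter +2.
Reversing it on fkowj: shift back: f−2=d, k−2=i, o−2=m, w−2=u, j−2=h → dimuh; then reverse → humid.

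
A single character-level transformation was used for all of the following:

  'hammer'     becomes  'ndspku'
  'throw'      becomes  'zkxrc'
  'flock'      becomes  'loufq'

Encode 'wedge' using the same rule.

chjjk

Shifts by position in hammer: pos 0: h→n (+6), pos 1: a→d (+3), pos 2: m→s (+6), pos 3: m→p (+3) — repeating every 2. It's a Vigenère-style cipher with numeric key [6,3]: position i shifts by key[i mod 2].
On wedge: w+6=c, e+3=h, d+6=j, g+3=j, e+6=k.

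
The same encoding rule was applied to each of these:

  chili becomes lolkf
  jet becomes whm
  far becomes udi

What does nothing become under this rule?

jqlkwrq

The word is reversed, then every letter is shifted forward by 3.
For nothing: reverse → gnihton; then shift: g+3=j, n+3=q, i+3=l, h+3=k, t+3=w, o+3=r, n+3=q.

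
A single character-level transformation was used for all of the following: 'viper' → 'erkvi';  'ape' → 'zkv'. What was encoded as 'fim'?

Each pair mirrors across the alphabet (v↔e, i↔r, p↔k): positions sum to 25. Letters are reflected about the middle of the alphabet (position → 25−position): Atbash.
Undoing it on fim: f↔u, i↔r, m↔n.

urn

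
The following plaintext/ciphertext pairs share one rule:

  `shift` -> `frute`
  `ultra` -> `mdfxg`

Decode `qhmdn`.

brave

The output letters match the input read backwards, each shifted +12: shift reversed is tfihs. Two steps: reverse the string, then apply a Caesar shift of +12.
Decoding qhmdn: shift back: q−12=e, h−12=v, m−12=a, d−12=r, n−12=b → evarb; then reverse → brave.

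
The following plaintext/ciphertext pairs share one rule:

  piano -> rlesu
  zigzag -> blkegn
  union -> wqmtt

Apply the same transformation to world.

In piano: p→r is +2, i→l is +3, a→e is +4, n→s is +5 — the shift increases by 1 each position. Letter i (0-indexed) is shifted by i+2, so successive shifts are 2, 3, 4, ….
On world: w+2=y, o+3=r, r+4=v, l+5=q, d+6=j.

yrvqj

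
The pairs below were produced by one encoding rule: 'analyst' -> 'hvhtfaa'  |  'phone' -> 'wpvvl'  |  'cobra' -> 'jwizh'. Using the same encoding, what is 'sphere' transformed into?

zxomym

Shifts by position in analyst: pos 0: a→h (+7), pos 1: n→v (+8), pos 2: a→h (+7), pos 3: l→t (+8) — repeating every 2. The shifts repeat in a cycle of length 2: positions 0,1,… shift by +7, +8, then the pattern repeats.
For sphere: s+7=z, p+8=x, h+7=o, e+8=m, r+7=y, e+8=m.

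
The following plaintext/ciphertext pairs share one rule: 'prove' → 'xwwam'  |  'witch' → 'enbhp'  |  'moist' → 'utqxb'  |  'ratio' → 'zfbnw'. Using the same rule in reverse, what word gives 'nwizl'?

fraud

Shifts by position in prove: pos 0: p→x (+8), pos 1: r→w (+5), pos 2: o→w (+8), pos 3: v→a (+5) — repeating every 2. The shifts repeat in a cycle of length 2: positions 0,1,… shift by +8, +5, then the pattern repeats.
Undoing it on nwizl: n−8=f, w−5=r, i−8=a, z−5=u, l−8=d.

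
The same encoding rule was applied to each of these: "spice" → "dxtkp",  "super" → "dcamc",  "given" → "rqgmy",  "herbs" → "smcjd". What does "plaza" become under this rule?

atlhl

It's a Vigenère-style cipher with numeric key [11,8]: position i shifts by key[i mod 2].
On plaza: p+11=a, l+8=t, a+11=l, z+8=h, a+11=l.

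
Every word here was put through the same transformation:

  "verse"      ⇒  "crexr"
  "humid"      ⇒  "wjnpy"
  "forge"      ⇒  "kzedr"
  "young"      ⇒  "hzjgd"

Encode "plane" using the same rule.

v(21)→c(2) and e(4)→r(17) fit y≡19x+19 (mod 26); the inverse of 19 mod 26 is 11. This is an affine cipher: with a=0,…,z=25, each position x becomes (19x+19) mod 26.
On plane: p(15)→19·15+19≡18=s; l(11)→19·11+19≡20=u; a(0)→19·0+19≡19=t; n(13)→19·13+19≡6=g; e(4)→19·4+19≡17=r (all mod 26).

sutgr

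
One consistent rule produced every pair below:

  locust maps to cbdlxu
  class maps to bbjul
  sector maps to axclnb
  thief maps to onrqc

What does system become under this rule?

vncbhb

Read the word backwards and shift each letter +9.
For system: reverse → metsys; then shift: m+9=v, e+9=n, t+9=c, s+9=b, y+9=h, s+9=b.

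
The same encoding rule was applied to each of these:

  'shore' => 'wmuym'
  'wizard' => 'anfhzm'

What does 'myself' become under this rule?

In shore: s→w is +4, h→m is +5, o→u is +6, r→y is +7 — the shift increases by 1 each position. Each letter shifts forward by (position + 4), i.e. 4, 5, 6, … — the shift grows by one for each successive letter.
On myself: m+4=q, y+5=d, s+6=y, e+7=l, l+8=t, f+9=o.

qdylto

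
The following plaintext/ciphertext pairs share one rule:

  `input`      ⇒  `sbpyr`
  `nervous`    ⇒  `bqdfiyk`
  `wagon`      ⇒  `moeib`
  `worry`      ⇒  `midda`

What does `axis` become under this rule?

This is an affine cipher: with a=0,…,z=25, each position x becomes (7x+14) mod 26.
For axis: a(0)→7·0+14≡14=o; x(23)→7·23+14≡19=t; i(8)→7·8+14≡18=s; s(18)→7·18+14≡10=k (all mod 26).

otsk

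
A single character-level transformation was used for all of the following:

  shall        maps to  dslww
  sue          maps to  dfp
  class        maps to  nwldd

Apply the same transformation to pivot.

Compare letters: s→d is +11, h→s is +11, a→l is +11 — a constant shift. It's a constant shift of +11 (ROT11).
Applying it to pivot: p+11=a, i+11=t, v+11=g, o+11=z, t+11=e.

atgze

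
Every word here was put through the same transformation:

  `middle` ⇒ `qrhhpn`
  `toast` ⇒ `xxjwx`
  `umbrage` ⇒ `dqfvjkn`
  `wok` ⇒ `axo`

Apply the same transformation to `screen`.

The shift depends on letter class: consonant m→q is +4, but vowel i→r is +9. Vowels shift forward by 9 and consonants shift forward by 4.
Applying it to screen: s(cons)+4=w, c(cons)+4=g, r(cons)+4=v, e(vowel)+9=n, e(vowel)+9=n, n(cons)+4=r.

wgvnnr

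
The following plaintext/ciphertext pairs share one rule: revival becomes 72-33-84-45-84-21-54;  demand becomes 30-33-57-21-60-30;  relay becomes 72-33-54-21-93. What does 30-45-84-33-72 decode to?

diver

r(#18)→72 and e(#5)→33: differences scale by 3, so n = 3·pos + 18. The formula is n = 3×(alphabet index, a=1) + 18.
Decoding 30-45-84-33-72: 30→(30−18)÷3=4=d, 45→(45−18)÷3=9=i, 84→(84−18)÷3=22=v, 33→(33−18)÷3=5=e, 72→(72−18)÷3=18=r.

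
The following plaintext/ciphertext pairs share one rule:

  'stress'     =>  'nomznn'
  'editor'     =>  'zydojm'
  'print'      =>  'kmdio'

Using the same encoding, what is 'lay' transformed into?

Compare letters: s→n is +21, t→o is +21, r→m is +21 — a constant shift. It's a constant shift of +21 (ROT21).
For lay: l+21=g, a+21=v, y+21=t.

gvt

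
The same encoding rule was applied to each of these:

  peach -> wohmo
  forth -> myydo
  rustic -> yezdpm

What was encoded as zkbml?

The shifts repeat in a cycle of length 2: positions 0,1,… shift by +7, +10, then the pattern repeats.
Decoding zkbml: z−7=s, k−10=a, b−7=u, m−10=c, l−7=e.

sauce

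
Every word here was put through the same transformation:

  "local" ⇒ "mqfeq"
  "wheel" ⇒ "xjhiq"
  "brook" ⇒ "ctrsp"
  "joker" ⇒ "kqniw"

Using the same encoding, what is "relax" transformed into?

sgoec

Letter i (0-indexed) is shifted by i+1, so successive shifts are 1, 2, 3, ….
Applying it to relax: r+1=s, e+2=g, l+3=o, a+4=e, x+5=c.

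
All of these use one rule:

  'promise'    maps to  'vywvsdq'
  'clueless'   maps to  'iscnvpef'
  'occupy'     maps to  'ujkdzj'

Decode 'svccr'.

The shift increases by 1 at each position, starting from +6: 6, 7, 8, ….
Undoing it on svccr: s−6=m, v−7=o, c−8=u, c−9=t, r−10=h.

mouth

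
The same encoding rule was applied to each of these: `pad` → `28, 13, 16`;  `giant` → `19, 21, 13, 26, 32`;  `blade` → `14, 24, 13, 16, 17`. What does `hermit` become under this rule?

p is letter #16 and maps to 28: an offset of 12. Each letter is replaced by its alphabet position (a=1..z=26) + 12.
For hermit: h=8→20, e=5→17, r=18→30, m=13→25, i=9→21, t=20→32.

20, 17, 30, 25, 21, 32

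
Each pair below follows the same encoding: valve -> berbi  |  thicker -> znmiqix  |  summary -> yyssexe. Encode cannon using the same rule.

iettst

The shift depends on letter class: consonant v→b is +6, but vowel a→e is +4. Vowels shift forward by 4 and consonants shift forward by 6.
On cannon: c(cons)+6=i, a(vowel)+4=e, n(cons)+6=t, n(cons)+6=t, o(vowel)+4=s, n(cons)+6=t.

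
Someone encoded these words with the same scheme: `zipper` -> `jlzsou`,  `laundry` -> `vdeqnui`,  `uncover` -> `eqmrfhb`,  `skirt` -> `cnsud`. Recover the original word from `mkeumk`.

church

It's a Vigenère-style cipher with numeric key [10,3]: position i shifts by key[i mod 2].
Decoding mkeumk: m−10=c, k−3=h, e−10=u, u−3=r, m−10=c, k−3=h.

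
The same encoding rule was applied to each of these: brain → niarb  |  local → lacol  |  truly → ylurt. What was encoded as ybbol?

lobby

The output letters match the input read backwards: brain reversed is niarb. The word is simply reversed.
Decoding ybbol: then reverse → lobby.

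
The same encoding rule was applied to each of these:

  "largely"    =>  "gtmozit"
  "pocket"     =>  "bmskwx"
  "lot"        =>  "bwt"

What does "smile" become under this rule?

The output letters match the input read backwards, each shifted +8: largely reversed is ylegral. Read the word backwards and shift each letter +8.
On smile: reverse → elims; then shift: e+8=m, l+8=t, i+8=q, m+8=u, s+8=a.

mtqua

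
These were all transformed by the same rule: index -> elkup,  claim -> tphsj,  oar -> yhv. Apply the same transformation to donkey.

flruvk

The word is reversed, then every letter is shifted forward by 7.
Applying it to donkey: reverse → yeknod; then shift: y+7=f, e+7=l, k+7=r, n+7=u, o+7=v, d+7=k.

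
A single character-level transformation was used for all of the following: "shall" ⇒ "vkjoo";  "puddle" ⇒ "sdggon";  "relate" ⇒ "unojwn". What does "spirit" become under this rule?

The shift depends on letter class: consonant s→v is +3, but vowel a→j is +9. Two shifts are in play — +9 for a/e/i/o/u, +3 for every other letter.
For spirit: s(cons)+3=v, p(cons)+3=s, i(vowel)+9=r, r(cons)+3=u, i(vowel)+9=r, t(cons)+3=w.

vsrurw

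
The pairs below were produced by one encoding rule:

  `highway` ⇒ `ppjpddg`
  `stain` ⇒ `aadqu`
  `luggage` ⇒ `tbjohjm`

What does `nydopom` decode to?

The shifts repeat in a cycle of length 3: positions 0,1,… shift by +8, +7, +3, then the pattern repeats.
Reversing it on nydopom: n−8=f, y−7=r, d−3=a, o−8=g, p−7=i, o−3=l, m−8=e.

fragile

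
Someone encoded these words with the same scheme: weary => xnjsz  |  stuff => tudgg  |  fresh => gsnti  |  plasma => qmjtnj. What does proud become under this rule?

The shift depends on letter class: consonant w→x is +1, but vowel e→n is +9. Vowels shift forward by 9 and consonants shift forward by 1.
On proud: p(cons)+1=q, r(cons)+1=s, o(vowel)+9=x, u(vowel)+9=d, d(cons)+1=e.

qsxde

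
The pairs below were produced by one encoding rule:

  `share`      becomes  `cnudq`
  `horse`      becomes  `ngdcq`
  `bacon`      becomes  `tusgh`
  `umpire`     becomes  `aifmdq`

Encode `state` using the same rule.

This is an affine cipher: with a=0,…,z=25, each position x becomes (25x+20) mod 26.
Applying it to state: s(18)→25·18+20≡2=c; t(19)→25·19+20≡1=b; a(0)→25·0+20≡20=u; t(19)→25·19+20≡1=b; e(4)→25·4+20≡16=q (all mod 26).

cbubq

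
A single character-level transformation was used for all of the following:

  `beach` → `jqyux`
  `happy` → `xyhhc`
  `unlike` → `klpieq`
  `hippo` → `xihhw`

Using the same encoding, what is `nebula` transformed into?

lqjkpy

b(1)→j(9) and e(4)→q(16) fit y≡11x+24 (mod 26); the inverse of 11 mod 26 is 19. Each letter's alphabet position (a=0..z=25) is mapped through 11·x+24 mod 26 — an affine cipher.
On nebula: n(13)→11·13+24≡11=l; e(4)→11·4+24≡16=q; b(1)→11·1+24≡9=j; u(20)→11·20+24≡10=k; l(11)→11·11+24≡15=p; a(0)→11·0+24≡24=y (all mod 26).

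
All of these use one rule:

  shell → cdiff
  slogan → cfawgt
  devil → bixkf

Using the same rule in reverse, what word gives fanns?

lobby

s(18)→c(2) and h(7)→d(3) fit y≡7x+6 (mod 26); the inverse of 7 mod 26 is 15. Each letter's alphabet position (a=0..z=25) is mapped through 7·x+6 mod 26 — an affine cipher.
Undoing it on fanns: f(5)→15·(5−6)≡11=l; a(0)→15·(0−6)≡14=o; n(13)→15·(13−6)≡1=b; n(13)→15·(13−6)≡1=b; s(18)→15·(18−6)≡24=y (all mod 26).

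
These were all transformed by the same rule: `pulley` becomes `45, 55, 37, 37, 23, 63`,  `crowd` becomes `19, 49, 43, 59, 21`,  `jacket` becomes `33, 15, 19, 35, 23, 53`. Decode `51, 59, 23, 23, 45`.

sweep

p(#16)→45 and u(#21)→55: differences scale by 2, so n = 2·pos + 13. Each letter becomes 2×(its alphabet position, a=1..z=26) + 13.
Reversing it on 51, 59, 23, 23, 45: 51→(51−13)÷2=19=s, 59→(59−13)÷2=23=w, 23→(23−13)÷2=5=e, 23→(23−13)÷2=5=e, 45→(45−13)÷2=16=p.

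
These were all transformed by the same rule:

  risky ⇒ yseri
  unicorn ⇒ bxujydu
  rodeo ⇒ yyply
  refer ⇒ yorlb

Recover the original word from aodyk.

Shifts by position in risky: pos 0: r→y (+7), pos 1: i→s (+10), pos 2: s→e (+12), pos 3: k→r (+7), pos 4: y→i (+10) — repeating every 3. The shifts repeat in a cycle of length 3: positions 0,1,… shift by +7, +10, +12, then the pattern repeats.
Undoing it on aodyk: a−7=t, o−10=e, d−12=r, y−7=r, k−10=a.

terra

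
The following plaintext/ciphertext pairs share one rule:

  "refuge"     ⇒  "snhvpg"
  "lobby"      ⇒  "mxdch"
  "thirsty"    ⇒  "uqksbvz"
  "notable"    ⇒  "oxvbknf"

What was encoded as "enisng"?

A repeating key of period 3 is used — shifts +1, +9, +2 over and over.
Undoing it on enisng: e−1=d, n−9=e, i−2=g, s−1=r, n−9=e, g−2=e.

degree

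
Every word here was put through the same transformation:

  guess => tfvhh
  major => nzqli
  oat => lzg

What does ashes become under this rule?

Each pair mirrors across the alphabet (g↔t, u↔f, e↔v): positions sum to 25. Each letter is replaced by its mirror in the alphabet: a↔z, b↔y, c↔x, and so on (the Atbash cipher).
Applying it to ashes: a↔z, s↔h, h↔s, e↔v, s↔h.

zhsvh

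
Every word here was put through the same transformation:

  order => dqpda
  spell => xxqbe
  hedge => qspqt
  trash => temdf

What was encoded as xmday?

The word is reversed, then every letter is shifted forward by 12.
Undoing it on xmday: shift back: x−12=l, m−12=a, d−12=r, a−12=o, y−12=m → larom; then reverse → moral.

moral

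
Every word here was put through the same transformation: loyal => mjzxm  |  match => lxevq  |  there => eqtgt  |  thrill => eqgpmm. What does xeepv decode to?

attic

l(11)→m(12) and o(14)→j(9) fit y≡25x+23 (mod 26); the inverse of 25 mod 26 is 25. Treating letters as 0–25, the rule is x ↦ 25x + 23 (mod 26).
Decoding xeepv: x(23)→25·(23−23)≡0=a; e(4)→25·(4−23)≡19=t; e(4)→25·(4−23)≡19=t; p(15)→25·(15−23)≡8=i; v(21)→25·(21−23)≡2=c (all mod 26).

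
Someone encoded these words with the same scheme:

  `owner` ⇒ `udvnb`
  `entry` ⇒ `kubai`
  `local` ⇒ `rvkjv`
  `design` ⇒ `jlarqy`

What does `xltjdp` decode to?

relate

In owner: o→u is +6, w→d is +7, n→v is +8, e→n is +9 — the shift increases by 1 each position. Letter i (0-indexed) is shifted by i+6, so successive shifts are 6, 7, 8, ….
Reversing it on xltjdp: x−6=r, l−7=e, t−8=l, j−9=a, d−10=t, p−11=e.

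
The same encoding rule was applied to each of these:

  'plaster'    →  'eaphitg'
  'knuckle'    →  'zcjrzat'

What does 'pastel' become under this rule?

Compare letters: p→e is +15, l→a is +15, a→p is +15 — a constant shift. Every letter moves 15 places later in the alphabet, wrapping around z→a.
For pastel: p+15=e, a+15=p, s+15=h, t+15=i, e+15=t, l+15=a.

ephita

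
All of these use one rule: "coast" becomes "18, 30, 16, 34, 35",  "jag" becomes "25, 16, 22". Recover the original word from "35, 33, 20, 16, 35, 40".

c is letter #3 and maps to 18: an offset of 15. Letters become their 1-based position plus 15 (so a→16, b→17, …).
Decoding 35, 33, 20, 16, 35, 40: 35→(35−15)÷1=20=t, 33→(33−15)÷1=18=r, 20→(20−15)÷1=5=e, 16→(16−15)÷1=1=a, 35→(35−15)÷1=20=t, 40→(40−15)÷1=25=y.

treaty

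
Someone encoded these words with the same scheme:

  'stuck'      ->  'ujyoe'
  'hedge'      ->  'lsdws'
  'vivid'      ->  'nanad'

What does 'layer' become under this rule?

tkgsf

s(18)→u(20) and t(19)→j(9) fit y≡15x+10 (mod 26); the inverse of 15 mod 26 is 7. Each letter's alphabet position (a=0..z=25) is mapped through 15·x+10 mod 26 — an affine cipher.
Applying it to layer: l(11)→15·11+10≡19=t; a(0)→15·0+10≡10=k; y(24)→15·24+10≡6=g; e(4)→15·4+10≡18=s; r(17)→15·17+10≡5=f (all mod 26).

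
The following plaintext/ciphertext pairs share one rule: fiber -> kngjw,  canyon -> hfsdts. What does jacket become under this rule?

ofhpjy

Compare letters: f→k is +5, i→n is +5, b→g is +5 — a constant shift. Each letter is shifted forward by 5 in the alphabet (a Caesar shift of +5).
For jacket: j+5=o, a+5=f, c+5=h, k+5=p, e+5=j, t+5=y.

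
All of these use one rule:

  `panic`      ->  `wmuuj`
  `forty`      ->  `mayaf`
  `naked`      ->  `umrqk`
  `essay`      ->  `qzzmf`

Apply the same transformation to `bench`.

The shift depends on letter class: consonant p→w is +7, but vowel a→m is +12. The rule splits by letter class: vowels +12, consonants +7.
For bench: b(cons)+7=i, e(vowel)+12=q, n(cons)+7=u, c(cons)+7=j, h(cons)+7=o.

iqujo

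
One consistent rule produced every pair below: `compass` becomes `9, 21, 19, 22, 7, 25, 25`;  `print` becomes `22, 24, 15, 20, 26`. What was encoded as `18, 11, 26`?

c is letter #3 and maps to 9: an offset of 6. Letters become their 1-based position plus 6 (so a→7, b→8, …).
Reversing it on 18, 11, 26: 18→(18−6)÷1=12=l, 11→(11−6)÷1=5=e, 26→(26−6)÷1=20=t.

let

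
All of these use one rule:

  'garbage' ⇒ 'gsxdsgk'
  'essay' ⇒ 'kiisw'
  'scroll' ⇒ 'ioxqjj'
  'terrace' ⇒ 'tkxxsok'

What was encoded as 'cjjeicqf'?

g(6)→g(6) and a(0)→s(18) fit y≡11x+18 (mod 26); the inverse of 11 mod 26 is 19. Treating letters as 0–25, the rule is x ↦ 11x + 18 (mod 26).
Reversing it on cjjeicqf: c(2)→19·(2−18)≡8=i; j(9)→19·(9−18)≡11=l; j(9)→19·(9−18)≡11=l; e(4)→19·(4−18)≡20=u; i(8)→19·(8−18)≡18=s; c(2)→19·(2−18)≡8=i; q(16)→19·(16−18)≡14=o; f(5)→19·(5−18)≡13=n (all mod 26).

illusion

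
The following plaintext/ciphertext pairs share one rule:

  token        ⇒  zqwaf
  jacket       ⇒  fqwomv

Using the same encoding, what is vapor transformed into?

The output letters match the input read backwards, each shifted +12: token reversed is nekot. Two steps: reverse the string, then apply a Caesar shift of +12.
For vapor: reverse → ropav; then shift: r+12=d, o+12=a, p+12=b, a+12=m, v+12=h.

dabmh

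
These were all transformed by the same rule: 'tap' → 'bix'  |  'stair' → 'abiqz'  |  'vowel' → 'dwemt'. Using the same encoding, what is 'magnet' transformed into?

Compare letters: t→b is +8, a→i is +8, p→x is +8 — a constant shift. It's a constant shift of +8 (ROT8).
Applying it to magnet: m+8=u, a+8=i, g+8=o, n+8=v, e+8=m, t+8=b.

uiovmb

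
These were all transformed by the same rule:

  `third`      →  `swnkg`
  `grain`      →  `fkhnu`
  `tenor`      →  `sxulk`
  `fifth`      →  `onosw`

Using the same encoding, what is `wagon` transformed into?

rhflu

Each letter's alphabet position (a=0..z=25) is mapped through 17·x+7 mod 26 — an affine cipher.
Applying it to wagon: w(22)→17·22+7≡17=r; a(0)→17·0+7≡7=h; g(6)→17·6+7≡5=f; o(14)→17·14+7≡11=l; n(13)→17·13+7≡20=u (all mod 26).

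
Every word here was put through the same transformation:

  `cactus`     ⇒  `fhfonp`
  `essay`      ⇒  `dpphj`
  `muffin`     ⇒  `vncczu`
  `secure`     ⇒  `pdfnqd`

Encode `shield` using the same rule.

c(2)→f(5) and a(0)→h(7) fit y≡25x+7 (mod 26); the inverse of 25 mod 26 is 25. This is an affine cipher: with a=0,…,z=25, each position x becomes (25x+7) mod 26.
On shield: s(18)→25·18+7≡15=p; h(7)→25·7+7≡0=a; i(8)→25·8+7≡25=z; e(4)→25·4+7≡3=d; l(11)→25·11+7≡22=w; d(3)→25·3+7≡4=e (all mod 26).

pazdwe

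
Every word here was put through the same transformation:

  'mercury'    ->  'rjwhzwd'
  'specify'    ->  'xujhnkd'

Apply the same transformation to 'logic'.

Compare letters: m→r is +5, e→j is +5, r→w is +5 — a constant shift. It's a constant shift of +5 (ROT5).
Applying it to logic: l+5=q, o+5=t, g+5=l, i+5=n, c+5=h.

qtlnh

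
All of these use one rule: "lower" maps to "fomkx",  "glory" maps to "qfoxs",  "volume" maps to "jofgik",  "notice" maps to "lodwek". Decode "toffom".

hollow

Each letter's alphabet position (a=0..z=25) is mapped through 3·x+24 mod 26 — an affine cipher.
Reversing it on toffom: t(19)→9·(19−24)≡7=h; o(14)→9·(14−24)≡14=o; f(5)→9·(5−24)≡11=l; f(5)→9·(5−24)≡11=l; o(14)→9·(14−24)≡14=o; m(12)→9·(12−24)≡22=w (all mod 26).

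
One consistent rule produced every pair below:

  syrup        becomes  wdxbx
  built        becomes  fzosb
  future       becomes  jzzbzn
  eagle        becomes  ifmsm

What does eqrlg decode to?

In syrup: s→w is +4, y→d is +5, r→x is +6, u→b is +7 — the shift increases by 1 each position. The shift increases by 1 at each position, starting from +4: 4, 5, 6, ….
Undoing it on eqrlg: e−4=a, q−5=l, r−6=l, l−7=e, g−8=y.

alley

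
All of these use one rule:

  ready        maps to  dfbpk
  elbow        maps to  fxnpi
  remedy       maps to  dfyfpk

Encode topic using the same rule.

fpbjo

The rule splits by letter class: vowels +1, consonants +12.
For topic: t(cons)+12=f, o(vowel)+1=p, p(cons)+12=b, i(vowel)+1=j, c(cons)+12=o.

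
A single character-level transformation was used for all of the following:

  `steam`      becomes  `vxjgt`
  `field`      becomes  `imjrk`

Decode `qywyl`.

nurse

Each letter shifts forward by (position + 3), i.e. 3, 4, 5, … — the shift grows by one for each successive letter.
Decoding qywyl: q−3=n, y−4=u, w−5=r, y−6=s, l−7=e.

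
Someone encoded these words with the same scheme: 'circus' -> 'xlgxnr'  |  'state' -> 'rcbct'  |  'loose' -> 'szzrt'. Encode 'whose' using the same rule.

c(2)→x(23) and i(8)→l(11) fit y≡11x+1 (mod 26); the inverse of 11 mod 26 is 19. This is an affine cipher: with a=0,…,z=25, each position x becomes (11x+1) mod 26.
On whose: w(22)→11·22+1≡9=j; h(7)→11·7+1≡0=a; o(14)→11·14+1≡25=z; s(18)→11·18+1≡17=r; e(4)→11·4+1≡19=t (all mod 26).

jazrt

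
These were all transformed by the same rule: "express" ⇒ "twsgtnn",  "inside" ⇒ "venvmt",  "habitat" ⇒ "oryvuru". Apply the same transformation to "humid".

e(4)→t(19) and x(23)→w(22) fit y≡7x+17 (mod 26); the inverse of 7 mod 26 is 15. Treating letters as 0–25, the rule is x ↦ 7x + 17 (mod 26).
On humid: h(7)→7·7+17≡14=o; u(20)→7·20+17≡1=b; m(12)→7·12+17≡23=x; i(8)→7·8+17≡21=v; d(3)→7·3+17≡12=m (all mod 26).

obxvm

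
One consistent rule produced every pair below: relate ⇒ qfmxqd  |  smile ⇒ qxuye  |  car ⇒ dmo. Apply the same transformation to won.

Read the word backwards and shift each letter +12.
Applying it to won: reverse → now; then shift: n+12=z, o+12=a, w+12=i.

zai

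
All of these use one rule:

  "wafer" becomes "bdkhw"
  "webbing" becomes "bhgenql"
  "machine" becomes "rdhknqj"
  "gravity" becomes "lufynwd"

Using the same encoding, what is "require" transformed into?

whvxnuj

Shifts by position in wafer: pos 0: w→b (+5), pos 1: a→d (+3), pos 2: f→k (+5), pos 3: e→h (+3) — repeating every 2. It's a Vigenère-style cipher with numeric key [5,3]: position i shifts by key[i mod 2].
For require: r+5=w, e+3=h, q+5=v, u+3=x, i+5=n, r+3=u, e+5=j.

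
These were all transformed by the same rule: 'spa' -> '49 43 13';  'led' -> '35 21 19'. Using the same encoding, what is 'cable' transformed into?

17 13 15 35 21

With a=1..z=26, the number is 2·pos + 11.
Applying it to cable: c=3→17, a=1→13, b=2→15, l=12→35, e=5→21.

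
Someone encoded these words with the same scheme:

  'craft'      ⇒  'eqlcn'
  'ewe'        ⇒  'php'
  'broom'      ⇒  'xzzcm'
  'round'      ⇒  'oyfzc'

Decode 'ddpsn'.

chess

The output letters match the input read backwards, each shifted +11: craft reversed is tfarc. Read the word backwards and shift each letter +11.
Undoing it on ddpsn: shift back: d−11=s, d−11=s, p−11=e, s−11=h, n−11=c → ssehc; then reverse → chess.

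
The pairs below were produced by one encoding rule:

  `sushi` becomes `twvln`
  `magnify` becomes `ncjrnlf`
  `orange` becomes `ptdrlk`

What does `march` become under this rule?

In sushi: s→t is +1, u→w is +2, s→v is +3, h→l is +4 — the shift increases by 1 each position. Each letter shifts forward by (position + 1), i.e. 1, 2, 3, … — the shift grows by one for each successive letter.
For march: m+1=n, a+2=c, r+3=u, c+4=g, h+5=m.

ncugm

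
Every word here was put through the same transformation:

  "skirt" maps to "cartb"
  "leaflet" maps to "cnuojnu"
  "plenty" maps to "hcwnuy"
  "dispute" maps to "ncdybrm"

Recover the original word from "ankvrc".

timber

The output letters match the input read backwards, each shifted +9: skirt reversed is triks. Two steps: reverse the string, then apply a Caesar shift of +9.
Decoding ankvrc: shift back: a−9=r, n−9=e, k−9=b, v−9=m, r−9=i, c−9=t → rebmit; then reverse → timber.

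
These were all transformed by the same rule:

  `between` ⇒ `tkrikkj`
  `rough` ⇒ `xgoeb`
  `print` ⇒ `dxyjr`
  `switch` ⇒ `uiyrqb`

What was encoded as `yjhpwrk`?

inflate

b(1)→t(19) and e(4)→k(10) fit y≡23x+22 (mod 26); the inverse of 23 mod 26 is 17. Treating letters as 0–25, the rule is x ↦ 23x + 22 (mod 26).
Reversing it on yjhpwrk: y(24)→17·(24−22)≡8=i; j(9)→17·(9−22)≡13=n; h(7)→17·(7−22)≡5=f; p(15)→17·(15−22)≡11=l; w(22)→17·(22−22)≡0=a; r(17)→17·(17−22)≡19=t; k(10)→17·(10−22)≡4=e (all mod 26).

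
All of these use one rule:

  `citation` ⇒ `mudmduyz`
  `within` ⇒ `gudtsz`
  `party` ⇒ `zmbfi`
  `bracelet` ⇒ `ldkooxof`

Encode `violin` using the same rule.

A repeating key of period 2 is used — shifts +10, +12 over and over.
On violin: v+10=f, i+12=u, o+10=y, l+12=x, i+10=s, n+12=z.

fuyxsz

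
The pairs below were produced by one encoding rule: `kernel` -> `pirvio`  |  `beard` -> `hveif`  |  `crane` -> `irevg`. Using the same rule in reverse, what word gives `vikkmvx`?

trigger

The word is reversed, then every letter is shifted forward by 4.
Undoing it on vikkmvx: shift back: v−4=r, i−4=e, k−4=g, k−4=g, m−4=i, v−4=r, x−4=t → reggirt; then reverse → trigger.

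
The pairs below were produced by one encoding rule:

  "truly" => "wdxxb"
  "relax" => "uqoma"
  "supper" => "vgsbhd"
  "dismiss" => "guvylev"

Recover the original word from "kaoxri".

Shifts by position in truly: pos 0: t→w (+3), pos 1: r→d (+12), pos 2: u→x (+3), pos 3: l→x (+12) — repeating every 2. A repeating key of period 2 is used — shifts +3, +12 over and over.
Reversing it on kaoxri: k−3=h, a−12=o, o−3=l, x−12=l, r−3=o, i−12=w.

hollow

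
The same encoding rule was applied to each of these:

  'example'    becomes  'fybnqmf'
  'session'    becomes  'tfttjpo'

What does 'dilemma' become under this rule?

Compare letters: e→f is +1, x→y is +1, a→b is +1 — a constant shift. Each letter is shifted forward by 1 in the alphabet (a Caesar shift of +1).
Applying it to dilemma: d+1=e, i+1=j, l+1=m, e+1=f, m+1=n, m+1=n, a+1=b.

ejmfnnb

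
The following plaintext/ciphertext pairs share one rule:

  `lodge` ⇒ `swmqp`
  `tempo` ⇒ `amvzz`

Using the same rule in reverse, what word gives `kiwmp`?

In lodge: l→s is +7, o→w is +8, d→m is +9, g→q is +10 — the shift increases by 1 each position. Letter i (0-indexed) is shifted by i+7, so successive shifts are 7, 8, 9, ….
Reversing it on kiwmp: k−7=d, i−8=a, w−9=n, m−10=c, p−11=e.

dance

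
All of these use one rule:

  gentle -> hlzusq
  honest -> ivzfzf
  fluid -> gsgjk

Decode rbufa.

It's a Vigenère-style cipher with numeric key [1,7,12]: position i shifts by key[i mod 3].
Reversing it on rbufa: r−1=q, b−7=u, u−12=i, f−1=e, a−7=t.

quiet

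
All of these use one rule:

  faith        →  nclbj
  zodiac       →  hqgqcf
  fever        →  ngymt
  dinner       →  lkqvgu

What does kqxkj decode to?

Shifts by position in faith: pos 0: f→n (+8), pos 1: a→c (+2), pos 2: i→l (+3), pos 3: t→b (+8), pos 4: h→j (+2) — repeating every 3. The shifts repeat in a cycle of length 3: positions 0,1,… shift by +8, +2, +3, then the pattern repeats.
Reversing it on kqxkj: k−8=c, q−2=o, x−3=u, k−8=c, j−2=h.

couch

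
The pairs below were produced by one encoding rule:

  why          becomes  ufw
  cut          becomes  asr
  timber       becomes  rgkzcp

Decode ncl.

This is a Caesar cipher with shift 24.
Reversing it on ncl: n−24=p, c−24=e, l−24=n.

pen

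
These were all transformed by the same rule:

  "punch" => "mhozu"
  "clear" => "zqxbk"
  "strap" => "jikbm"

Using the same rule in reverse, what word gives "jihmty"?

stupid

Treating letters as 0–25, the rule is x ↦ 25x + 1 (mod 26).
Decoding jihmty: j(9)→25·(9−1)≡18=s; i(8)→25·(8−1)≡19=t; h(7)→25·(7−1)≡20=u; m(12)→25·(12−1)≡15=p; t(19)→25·(19−1)≡8=i; y(24)→25·(24−1)≡3=d (all mod 26).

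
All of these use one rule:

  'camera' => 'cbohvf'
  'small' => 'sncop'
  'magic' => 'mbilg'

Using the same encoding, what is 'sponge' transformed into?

sqqqkj

In camera: c→c is +0, a→b is +1, m→o is +2, e→h is +3 — the shift increases by 1 each position. Letter i (0-indexed) is shifted by i+0, so successive shifts are 0, 1, 2, ….
For sponge: s+0=s, p+1=q, o+2=q, n+3=q, g+4=k, e+5=j.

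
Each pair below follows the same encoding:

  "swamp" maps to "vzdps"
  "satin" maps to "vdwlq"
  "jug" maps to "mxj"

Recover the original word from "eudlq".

brain

It's a constant shift of +3 (ROT3).
Decoding eudlq: e−3=b, u−3=r, d−3=a, l−3=i, q−3=n.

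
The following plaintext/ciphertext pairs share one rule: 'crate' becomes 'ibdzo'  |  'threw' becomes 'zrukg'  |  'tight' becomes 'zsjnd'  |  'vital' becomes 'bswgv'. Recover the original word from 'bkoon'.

Shifts by position in crate: pos 0: c→i (+6), pos 1: r→b (+10), pos 2: a→d (+3), pos 3: t→z (+6), pos 4: e→o (+10) — repeating every 3. It's a Vigenère-style cipher with numeric key [6,10,3]: position i shifts by key[i mod 3].
Decoding bkoon: b−6=v, k−10=a, o−3=l, o−6=i, n−10=d.

valid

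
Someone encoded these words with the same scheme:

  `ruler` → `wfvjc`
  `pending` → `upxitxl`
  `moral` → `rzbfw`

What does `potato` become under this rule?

Shifts by position in ruler: pos 0: r→w (+5), pos 1: u→f (+11), pos 2: l→v (+10), pos 3: e→j (+5), pos 4: r→c (+11) — repeating every 3. The shifts repeat in a cycle of length 3: positions 0,1,… shift by +5, +11, +10, then the pattern repeats.
On potato: p+5=u, o+11=z, t+10=d, a+5=f, t+11=e, o+10=y.

uzdfey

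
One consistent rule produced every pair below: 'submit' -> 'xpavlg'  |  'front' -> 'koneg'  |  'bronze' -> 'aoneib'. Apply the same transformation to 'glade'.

tmrsb

s(18)→x(23) and u(20)→p(15) fit y≡9x+17 (mod 26); the inverse of 9 mod 26 is 3. This is an affine cipher: with a=0,…,z=25, each position x becomes (9x+17) mod 26.
On glade: g(6)→9·6+17≡19=t; l(11)→9·11+17≡12=m; a(0)→9·0+17≡17=r; d(3)→9·3+17≡18=s; e(4)→9·4+17≡1=b (all mod 26).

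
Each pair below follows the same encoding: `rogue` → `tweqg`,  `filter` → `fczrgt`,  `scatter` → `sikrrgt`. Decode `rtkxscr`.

r(17)→t(19) and o(14)→w(22) fit y≡25x+10 (mod 26); the inverse of 25 mod 26 is 25. This is an affine cipher: with a=0,…,z=25, each position x becomes (25x+10) mod 26.
Undoing it on rtkxscr: r(17)→25·(17−10)≡19=t; t(19)→25·(19−10)≡17=r; k(10)→25·(10−10)≡0=a; x(23)→25·(23−10)≡13=n; s(18)→25·(18−10)≡18=s; c(2)→25·(2−10)≡8=i; r(17)→25·(17−10)≡19=t (all mod 26).

transit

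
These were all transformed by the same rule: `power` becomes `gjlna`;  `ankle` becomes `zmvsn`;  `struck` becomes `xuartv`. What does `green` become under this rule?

Treating letters as 0–25, the rule is x ↦ 23x + 25 (mod 26).
Applying it to green: g(6)→23·6+25≡7=h; r(17)→23·17+25≡0=a; e(4)→23·4+25≡13=n; e(4)→23·4+25≡13=n; n(13)→23·13+25≡12=m (all mod 26).

hannm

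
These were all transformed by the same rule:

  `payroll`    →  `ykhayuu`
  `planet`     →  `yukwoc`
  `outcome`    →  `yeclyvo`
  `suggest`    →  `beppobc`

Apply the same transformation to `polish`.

Two shifts are in play — +10 for a/e/i/o/u, +9 for every other letter.
On polish: p(cons)+9=y, o(vowel)+10=y, l(cons)+9=u, i(vowel)+10=s, s(cons)+9=b, h(cons)+9=q.

yyusbq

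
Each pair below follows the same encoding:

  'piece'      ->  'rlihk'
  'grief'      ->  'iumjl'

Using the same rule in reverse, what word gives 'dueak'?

brave

In piece: p→r is +2, i→l is +3, e→i is +4, c→h is +5 — the shift increases by 1 each position. The shift increases by 1 at each position, starting from +2: 2, 3, 4, ….
Undoing it on dueak: d−2=b, u−3=r, e−4=a, a−5=v, k−6=e.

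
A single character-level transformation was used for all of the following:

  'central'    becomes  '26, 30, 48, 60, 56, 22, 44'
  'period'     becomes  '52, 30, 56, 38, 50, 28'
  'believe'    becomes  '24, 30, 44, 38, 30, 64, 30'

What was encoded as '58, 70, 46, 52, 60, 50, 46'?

symptom

Each letter becomes 2×(its alphabet position, a=1..z=26) + 20.
Decoding 58, 70, 46, 52, 60, 50, 46: 58→(58−20)÷2=19=s, 70→(70−20)÷2=25=y, 46→(46−20)÷2=13=m, 52→(52−20)÷2=16=p, 60→(60−20)÷2=20=t, 50→(50−20)÷2=15=o, 46→(46−20)÷2=13=m.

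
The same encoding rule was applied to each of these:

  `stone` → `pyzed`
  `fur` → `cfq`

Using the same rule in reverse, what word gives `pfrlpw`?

league

The output letters match the input read backwards, each shifted +11: stone reversed is enots. Two steps: reverse the string, then apply a Caesar shift of +11.
Reversing it on pfrlpw: shift back: p−11=e, f−11=u, r−11=g, l−11=a, p−11=e, w−11=l → eugael; then reverse → league.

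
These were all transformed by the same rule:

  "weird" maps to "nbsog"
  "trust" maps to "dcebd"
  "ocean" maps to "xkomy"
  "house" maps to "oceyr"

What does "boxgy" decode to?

The output letters match the input read backwards, each shifted +10: weird reversed is driew. Two steps: reverse the string, then apply a Caesar shift of +10.
Decoding boxgy: shift back: b−10=r, o−10=e, x−10=n, g−10=w, y−10=o → renwo; then reverse → owner.

owner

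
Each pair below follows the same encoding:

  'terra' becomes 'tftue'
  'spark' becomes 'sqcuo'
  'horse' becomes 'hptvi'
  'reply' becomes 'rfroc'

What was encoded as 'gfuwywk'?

In terra: t→t is +0, e→f is +1, r→t is +2, r→u is +3 — the shift increases by 1 each position. Letter i (0-indexed) is shifted by i+0, so successive shifts are 0, 1, 2, ….
Reversing it on gfuwywk: g−0=g, f−1=e, u−2=s, w−3=t, y−4=u, w−5=r, k−6=e.

gesture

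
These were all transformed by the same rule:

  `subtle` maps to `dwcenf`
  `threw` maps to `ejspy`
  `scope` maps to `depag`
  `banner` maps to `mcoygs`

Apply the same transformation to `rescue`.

A repeating key of period 3 is used — shifts +11, +2, +1 over and over.
Applying it to rescue: r+11=c, e+2=g, s+1=t, c+11=n, u+2=w, e+1=f.

cgtnwf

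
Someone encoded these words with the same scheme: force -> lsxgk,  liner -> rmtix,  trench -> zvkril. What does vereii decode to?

palace

A repeating key of period 2 is used — shifts +6, +4 over and over.
Undoing it on vereii: v−6=p, e−4=a, r−6=l, e−4=a, i−6=c, i−4=e.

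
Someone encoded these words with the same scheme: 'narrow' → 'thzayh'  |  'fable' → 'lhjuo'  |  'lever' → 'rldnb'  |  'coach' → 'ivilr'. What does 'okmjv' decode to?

ideal

In narrow: n→t is +6, a→h is +7, r→z is +8, r→a is +9 — the shift increases by 1 each position. Each letter shifts forward by (position + 6), i.e. 6, 7, 8, … — the shift grows by one for each successive letter.
Undoing it on okmjv: o−6=i, k−7=d, m−8=e, j−9=a, v−10=l.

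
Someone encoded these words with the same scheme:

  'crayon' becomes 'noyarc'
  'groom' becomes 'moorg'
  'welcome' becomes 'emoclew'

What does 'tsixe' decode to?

exist

The word is simply reversed.
Reversing it on tsixe: then reverse → exist.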